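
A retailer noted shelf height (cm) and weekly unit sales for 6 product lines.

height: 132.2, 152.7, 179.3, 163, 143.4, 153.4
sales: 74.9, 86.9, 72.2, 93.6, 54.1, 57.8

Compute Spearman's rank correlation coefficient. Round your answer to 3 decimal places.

0.200

Rank height: 1, 3, 6, 5, 2, 4
Rank sales: 4, 5, 3, 6, 1, 2
d = rank(height) − rank(sales): -3, -2, 3, -1, 1, 2; Σd² = 28
ρ = 1 − 6Σd² / [n(n²−1)] = 1 − 6×28 / (6×35) = 1 − 168/210 ≈ 0.200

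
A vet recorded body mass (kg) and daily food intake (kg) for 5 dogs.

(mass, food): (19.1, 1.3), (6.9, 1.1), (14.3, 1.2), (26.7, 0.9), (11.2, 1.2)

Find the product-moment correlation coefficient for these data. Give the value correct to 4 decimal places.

n = 5, Σx = 78.2, Σy = 5.7, Σx² = 1455.24, Σy² = 6.59, Σxy = 87.05
nΣxy − ΣxΣy = 435.25 − 445.74 = -10.49
nΣx² − (Σx)² = 7276.2 − 6115.24 = 1160.96; nΣy² − (Σy)² = 32.95 − 32.49 = 0.46
r = -10.49 / √(1160.96 × 0.46) = -10.49 / 23.1093 ≈ -0.4539

-0.4539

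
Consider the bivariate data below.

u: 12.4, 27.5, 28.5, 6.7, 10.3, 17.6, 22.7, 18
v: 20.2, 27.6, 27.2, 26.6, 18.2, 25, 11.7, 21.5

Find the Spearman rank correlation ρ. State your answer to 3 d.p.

0.357

Rank u: 3, 7, 8, 1, 2, 4, 6, 5
Rank v: 3, 8, 7, 6, 2, 5, 1, 4
d = rank(u) − rank(v): 0, -1, 1, -5, 0, -1, 5, 1; Σd² = 54
ρ = 1 − 6Σd² / [n(n²−1)] = 1 − 6×54 / (8×63) = 1 − 324/504 ≈ 0.357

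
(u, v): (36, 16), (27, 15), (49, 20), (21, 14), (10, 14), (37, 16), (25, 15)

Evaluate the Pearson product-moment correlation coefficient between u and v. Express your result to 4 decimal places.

n = 7, Σu = 205, Σv = 110, Σu² = 6961, Σv² = 1754, Σuv = 3362
nΣuv − ΣuΣv = 23534 − 22550 = 984
nΣu² − (Σu)² = 48727 − 42025 = 6702; nΣv² − (Σv)² = 12278 − 12100 = 178
r = 984 / √(6702 × 178) = 984 / 1092.2253 ≈ 0.9009

0.9009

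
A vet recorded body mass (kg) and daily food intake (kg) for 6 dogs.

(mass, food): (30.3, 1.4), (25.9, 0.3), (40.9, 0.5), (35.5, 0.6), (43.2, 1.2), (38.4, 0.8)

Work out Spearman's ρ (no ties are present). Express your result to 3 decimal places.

Rank mass: 2, 1, 5, 3, 6, 4
Rank food: 6, 1, 2, 3, 5, 4
d = rank(mass) − rank(food): -4, 0, 3, 0, 1, 0; Σd² = 26
ρ = 1 − 6Σd² / [n(n²−1)] = 1 − 6×26 / (6×35) = 1 − 156/210 ≈ 0.257

0.257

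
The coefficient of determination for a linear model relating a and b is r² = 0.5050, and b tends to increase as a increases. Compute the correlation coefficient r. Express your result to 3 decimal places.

0.711

|r| = √0.5050 = 0.711
The association is positive, so r = 0.711.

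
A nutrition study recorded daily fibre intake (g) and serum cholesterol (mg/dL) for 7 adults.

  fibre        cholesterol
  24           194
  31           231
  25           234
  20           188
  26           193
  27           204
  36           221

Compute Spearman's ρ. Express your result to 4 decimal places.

Rank fibre: 2, 6, 3, 1, 4, 5, 7
Rank cholesterol: 3, 6, 7, 1, 2, 4, 5
d = rank(fibre) − rank(cholesterol): -1, 0, -4, 0, 2, 1, 2; Σd² = 26
ρ = 1 − 6Σd² / [n(n²−1)] = 1 − 6×26 / (7×48) = 1 − 156/336 ≈ 0.5357

0.5357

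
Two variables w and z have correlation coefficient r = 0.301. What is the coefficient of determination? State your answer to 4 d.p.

0.0906

r² = (0.301)² = 0.0906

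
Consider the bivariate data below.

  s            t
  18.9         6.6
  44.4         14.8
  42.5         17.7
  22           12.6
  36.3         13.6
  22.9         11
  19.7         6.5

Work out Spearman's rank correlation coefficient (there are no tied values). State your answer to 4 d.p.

0.8929

Rank s: 1, 7, 6, 3, 5, 4, 2
Rank t: 2, 6, 7, 4, 5, 3, 1
d = rank(s) − rank(t): -1, 1, -1, -1, 0, 1, 1; Σd² = 6
ρ = 1 − 6Σd² / [n(n²−1)] = 1 − 6×6 / (7×48) = 1 − 36/336 ≈ 0.8929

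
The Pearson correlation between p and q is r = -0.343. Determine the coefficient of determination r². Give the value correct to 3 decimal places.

0.118

r² = (-0.343)² = 0.118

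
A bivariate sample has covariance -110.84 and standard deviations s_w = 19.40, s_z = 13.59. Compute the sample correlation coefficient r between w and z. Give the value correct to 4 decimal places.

r = Cov(w,z) / (s_w · s_z) = -110.84 / (19.40 × 13.59)
  = -110.84 / 263.6460 ≈ -0.4204

-0.4204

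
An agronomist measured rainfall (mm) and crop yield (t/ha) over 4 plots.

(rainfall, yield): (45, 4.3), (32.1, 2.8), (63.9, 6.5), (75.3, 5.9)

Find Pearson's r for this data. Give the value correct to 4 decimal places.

0.9199

n = 4, Σx = 216.3, Σy = 19.5, Σx² = 12808.71, Σy² = 103.39, Σxy = 1143
nΣxy − ΣxΣy = 4572 − 4217.85 = 354.15
nΣx² − (Σx)² = 51234.84 − 46785.69 = 4449.15; nΣy² − (Σy)² = 413.56 − 380.25 = 33.31
r = 354.15 / √(4449.15 × 33.31) = 354.15 / 384.9691 ≈ 0.9199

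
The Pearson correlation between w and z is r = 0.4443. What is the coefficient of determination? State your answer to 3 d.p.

0.197

r² = (0.4443)² = 0.197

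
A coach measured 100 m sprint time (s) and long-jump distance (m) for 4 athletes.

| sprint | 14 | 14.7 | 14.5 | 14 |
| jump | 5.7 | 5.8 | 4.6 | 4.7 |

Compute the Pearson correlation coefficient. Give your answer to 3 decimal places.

n = 4, Σx = 57.2, Σy = 20.8, Σx² = 818.34, Σy² = 109.38, Σxy = 297.56
nΣxy − ΣxΣy = 1190.24 − 1189.76 = 0.48
nΣx² − (Σx)² = 3273.36 − 3271.84 = 1.52; nΣy² − (Σy)² = 437.52 − 432.64 = 4.88
r = 0.48 / √(1.52 × 4.88) = 0.48 / 2.7235 ≈ 0.176

0.176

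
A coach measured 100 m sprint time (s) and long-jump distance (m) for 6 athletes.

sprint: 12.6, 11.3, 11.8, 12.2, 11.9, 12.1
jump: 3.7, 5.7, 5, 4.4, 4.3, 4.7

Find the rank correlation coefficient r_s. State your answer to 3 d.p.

Rank sprint: 6, 1, 2, 5, 3, 4
Rank jump: 1, 6, 5, 3, 2, 4
d = rank(sprint) − rank(jump): 5, -5, -3, 2, 1, 0; Σd² = 64
ρ = 1 − 6Σd² / [n(n²−1)] = 1 − 6×64 / (6×35) = 1 − 384/210 ≈ -0.829

-0.829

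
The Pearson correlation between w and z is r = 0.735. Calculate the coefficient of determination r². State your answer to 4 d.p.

0.5402

r² = (0.735)² = 0.5402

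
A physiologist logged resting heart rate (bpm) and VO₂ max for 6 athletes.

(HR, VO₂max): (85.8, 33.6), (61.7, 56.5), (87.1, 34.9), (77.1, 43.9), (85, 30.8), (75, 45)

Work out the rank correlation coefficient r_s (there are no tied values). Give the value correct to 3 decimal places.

Rank HR: 5, 1, 6, 3, 4, 2
Rank VO₂max: 2, 6, 3, 4, 1, 5
d = rank(HR) − rank(VO₂max): 3, -5, 3, -1, 3, -3; Σd² = 62
ρ = 1 − 6Σd² / [n(n²−1)] = 1 − 6×62 / (6×35) = 1 − 372/210 ≈ -0.771

-0.771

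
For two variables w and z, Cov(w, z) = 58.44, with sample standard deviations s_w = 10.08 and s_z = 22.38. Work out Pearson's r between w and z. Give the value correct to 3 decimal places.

0.259

r = Cov(w,z) / (s_w · s_z) = 58.44 / (10.08 × 22.38)
  = 58.44 / 225.5904 ≈ 0.259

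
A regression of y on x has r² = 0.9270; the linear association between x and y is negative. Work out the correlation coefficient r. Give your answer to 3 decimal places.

|r| = √0.9270 = 0.963
The association is negative, so r = −0.963.

-0.963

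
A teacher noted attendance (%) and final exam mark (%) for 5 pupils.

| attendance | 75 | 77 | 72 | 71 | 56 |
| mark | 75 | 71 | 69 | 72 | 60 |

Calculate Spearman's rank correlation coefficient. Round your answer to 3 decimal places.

0.500

Rank attendance: 4, 5, 3, 2, 1
Rank mark: 5, 3, 2, 4, 1
d = rank(attendance) − rank(mark): -1, 2, 1, -2, 0; Σd² = 10
ρ = 1 − 6Σd² / [n(n²−1)] = 1 − 6×10 / (5×24) = 1 − 60/120 ≈ 0.500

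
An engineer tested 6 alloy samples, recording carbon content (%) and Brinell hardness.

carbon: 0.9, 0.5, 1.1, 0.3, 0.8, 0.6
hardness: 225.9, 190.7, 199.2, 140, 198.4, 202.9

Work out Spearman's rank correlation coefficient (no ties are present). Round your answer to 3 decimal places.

Rank carbon: 5, 2, 6, 1, 4, 3
Rank hardness: 6, 2, 4, 1, 3, 5
d = rank(carbon) − rank(hardness): -1, 0, 2, 0, 1, -2; Σd² = 10
ρ = 1 − 6Σd² / [n(n²−1)] = 1 − 6×10 / (6×35) = 1 − 60/210 ≈ 0.714

0.714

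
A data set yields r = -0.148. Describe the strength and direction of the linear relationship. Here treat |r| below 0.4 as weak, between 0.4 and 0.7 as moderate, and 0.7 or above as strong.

weak negative

r = -0.148 < 0 so the relationship is negative.
|r| = 0.148, which falls in the weak range.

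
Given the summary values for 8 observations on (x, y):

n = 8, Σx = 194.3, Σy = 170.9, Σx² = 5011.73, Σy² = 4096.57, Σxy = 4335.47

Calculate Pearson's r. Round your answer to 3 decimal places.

r = (nΣxy − ΣxΣy) / √[(nΣx² − (Σx)²)(nΣy² − (Σy)²)]
Numerator: 8×4335.47 − 194.3×170.9 = 1477.89
Denominator: √[(40093.84 − 37752.49)(32772.56 − 29206.81)] = √[2341.35 × 3565.75] = 2889.4063
r = 1477.89 / 2889.4063 ≈ 0.511

0.511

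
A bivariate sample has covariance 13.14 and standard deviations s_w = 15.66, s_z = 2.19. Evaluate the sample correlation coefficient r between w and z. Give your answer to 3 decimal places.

r = Cov(w,z) / (s_w · s_z) = 13.14 / (15.66 × 2.19)
  = 13.14 / 34.2954 ≈ 0.383

0.383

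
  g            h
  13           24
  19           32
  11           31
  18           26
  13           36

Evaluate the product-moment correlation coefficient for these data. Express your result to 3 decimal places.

n = 5, Σg = 74, Σh = 149, Σg² = 1144, Σh² = 4533, Σgh = 2197
nΣgh − ΣgΣh = 10985 − 11026 = -41
nΣg² − (Σg)² = 5720 − 5476 = 244; nΣh² − (Σh)² = 22665 − 22201 = 464
r = -41 / √(244 × 464) = -41 / 336.4759 ≈ -0.122

-0.122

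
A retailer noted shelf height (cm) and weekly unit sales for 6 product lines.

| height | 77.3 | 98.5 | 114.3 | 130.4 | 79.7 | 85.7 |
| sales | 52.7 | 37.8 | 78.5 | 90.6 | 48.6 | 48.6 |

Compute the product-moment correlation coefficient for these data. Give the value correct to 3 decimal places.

0.826

n = 6, Σx = 585.9, Σy = 356.8, Σx² = 59442.77, Σy² = 23300.66, Σxy = 36622.24
nΣxy − ΣxΣy = 219733.44 − 209049.12 = 10684.32
nΣx² − (Σx)² = 356656.62 − 343278.81 = 13377.81; nΣy² − (Σy)² = 139803.96 − 127306.24 = 12497.72
r = 10684.32 / √(13377.81 × 12497.72) = 10684.32 / 12930.2793 ≈ 0.826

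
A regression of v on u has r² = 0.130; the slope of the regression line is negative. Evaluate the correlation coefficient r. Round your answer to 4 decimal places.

-0.3606

|r| = √0.130 = 0.3606
The association is negative, so r = −0.3606.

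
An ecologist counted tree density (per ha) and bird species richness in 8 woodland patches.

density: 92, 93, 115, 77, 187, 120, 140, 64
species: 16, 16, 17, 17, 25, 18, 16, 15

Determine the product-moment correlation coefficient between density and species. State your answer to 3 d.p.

0.828

n = 8, Σx = 888, Σy = 140, Σx² = 109332, Σy² = 2520, Σxy = 16259
nΣxy − ΣxΣy = 130072 − 124320 = 5752
nΣx² − (Σx)² = 874656 − 788544 = 86112; nΣy² − (Σy)² = 20160 − 19600 = 560
r = 5752 / √(86112 × 560) = 5752 / 6944.2581 ≈ 0.828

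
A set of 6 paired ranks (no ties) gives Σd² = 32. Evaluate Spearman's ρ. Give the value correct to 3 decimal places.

ρ = 1 − 6Σd² / [n(n²−1)] = 1 − 6×32 / (6×35)
  = 1 − 192/210 = 1 − 0.9143 ≈ 0.086

0.086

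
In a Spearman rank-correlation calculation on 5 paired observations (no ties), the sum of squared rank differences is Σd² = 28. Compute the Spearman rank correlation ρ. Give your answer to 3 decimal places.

-0.400

ρ = 1 − 6Σd² / [n(n²−1)] = 1 − 6×28 / (5×24)
  = 1 − 168/120 = 1 − 1.4000 ≈ -0.400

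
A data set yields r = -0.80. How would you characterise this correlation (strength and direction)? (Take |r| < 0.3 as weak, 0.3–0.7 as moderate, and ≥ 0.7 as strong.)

strong negative

r = -0.80 < 0 so the relationship is negative.
|r| = 0.80, which falls in the strong range.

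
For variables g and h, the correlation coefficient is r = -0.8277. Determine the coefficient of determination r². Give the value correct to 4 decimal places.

r² = (-0.8277)² = 0.6851

0.6851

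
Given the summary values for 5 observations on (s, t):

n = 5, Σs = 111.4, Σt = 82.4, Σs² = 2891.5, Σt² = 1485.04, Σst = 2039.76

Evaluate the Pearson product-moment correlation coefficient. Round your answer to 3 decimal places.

r = (nΣst − ΣsΣt) / √[(nΣs² − (Σs)²)(nΣt² − (Σt)²)]
Numerator: 5×2039.76 − 111.4×82.4 = 1019.44
Denominator: √[(14457.5 − 12409.96)(7425.2 − 6789.76)] = √[2047.54 × 635.44] = 1140.6528
r = 1019.44 / 1140.6528 ≈ 0.894

0.894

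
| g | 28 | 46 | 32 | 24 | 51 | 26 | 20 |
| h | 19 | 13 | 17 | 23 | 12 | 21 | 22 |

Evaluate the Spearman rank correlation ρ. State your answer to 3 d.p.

Rank g: 4, 6, 5, 2, 7, 3, 1
Rank h: 4, 2, 3, 7, 1, 5, 6
d = rank(g) − rank(h): 0, 4, 2, -5, 6, -2, -5; Σd² = 110
ρ = 1 − 6Σd² / [n(n²−1)] = 1 − 6×110 / (7×48) = 1 − 660/336 ≈ -0.964

-0.964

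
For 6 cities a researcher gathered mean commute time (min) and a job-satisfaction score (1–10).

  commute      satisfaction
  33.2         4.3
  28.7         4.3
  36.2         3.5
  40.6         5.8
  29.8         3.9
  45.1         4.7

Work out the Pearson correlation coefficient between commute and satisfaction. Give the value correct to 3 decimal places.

0.522

n = 6, Σx = 213.6, Σy = 26.5, Σx² = 7806.78, Σy² = 120.17, Σxy = 956.54
nΣxy − ΣxΣy = 5739.24 − 5660.4 = 78.84
nΣx² − (Σx)² = 46840.68 − 45624.96 = 1215.72; nΣy² − (Σy)² = 721.02 − 702.25 = 18.77
r = 78.84 / √(1215.72 × 18.77) = 78.84 / 151.0598 ≈ 0.522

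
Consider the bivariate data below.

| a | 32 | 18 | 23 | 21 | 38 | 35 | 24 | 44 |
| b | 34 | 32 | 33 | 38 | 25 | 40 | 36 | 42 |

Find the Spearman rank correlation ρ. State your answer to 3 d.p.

Rank a: 5, 1, 3, 2, 7, 6, 4, 8
Rank b: 4, 2, 3, 6, 1, 7, 5, 8
d = rank(a) − rank(b): 1, -1, 0, -4, 6, -1, -1, 0; Σd² = 56
ρ = 1 − 6Σd² / [n(n²−1)] = 1 − 6×56 / (8×63) = 1 − 336/504 ≈ 0.333

0.333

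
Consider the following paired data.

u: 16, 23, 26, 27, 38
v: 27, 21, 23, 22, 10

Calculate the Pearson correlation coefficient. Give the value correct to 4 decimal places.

n = 5, Σu = 130, Σv = 103, Σu² = 3634, Σv² = 2283, Σuv = 2487
nΣuv − ΣuΣv = 12435 − 13390 = -955
nΣu² − (Σu)² = 18170 − 16900 = 1270; nΣv² − (Σv)² = 11415 − 10609 = 806
r = -955 / √(1270 × 806) = -955 / 1011.7411 ≈ -0.9439

-0.9439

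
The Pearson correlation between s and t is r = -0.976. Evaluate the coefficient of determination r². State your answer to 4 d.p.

r² = (-0.976)² = 0.9526

0.9526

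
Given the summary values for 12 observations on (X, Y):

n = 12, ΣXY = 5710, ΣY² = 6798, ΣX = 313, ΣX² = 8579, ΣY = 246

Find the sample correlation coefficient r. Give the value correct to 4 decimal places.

r = (nΣXY − ΣXΣY) / √[(nΣX² − (ΣX)²)(nΣY² − (ΣY)²)]
Numerator: 12×5710 − 313×246 = -8478
Denominator: √[(102948 − 97969)(81576 − 60516)] = √[4979 × 21060] = 10240.0068
r = -8478 / 10240.0068 ≈ -0.8279

-0.8279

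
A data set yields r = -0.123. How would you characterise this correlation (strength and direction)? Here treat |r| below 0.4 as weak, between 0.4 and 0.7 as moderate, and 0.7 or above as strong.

r = -0.123 < 0 so the relationship is negative.
|r| = 0.123, which falls in the weak range.

weak negative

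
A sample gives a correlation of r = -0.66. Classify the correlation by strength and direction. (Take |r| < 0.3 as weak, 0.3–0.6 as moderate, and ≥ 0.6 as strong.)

strong negative

r = -0.66 < 0 so the relationship is negative.
|r| = 0.66, which falls in the strong range.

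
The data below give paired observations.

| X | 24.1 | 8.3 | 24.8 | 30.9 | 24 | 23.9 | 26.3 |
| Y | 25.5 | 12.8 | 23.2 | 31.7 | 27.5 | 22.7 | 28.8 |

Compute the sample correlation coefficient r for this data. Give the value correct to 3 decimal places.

0.949

n = 7, ΣX = 162.3, ΣY = 172.2, ΣX² = 4058.45, ΣY² = 4458.2, ΣXY = 4235.65
nΣXY − ΣXΣY = 29649.55 − 27948.06 = 1701.49
nΣX² − (ΣX)² = 28409.15 − 26341.29 = 2067.86; nΣY² − (ΣY)² = 31207.4 − 29652.84 = 1554.56
r = 1701.49 / √(2067.86 × 1554.56) = 1701.49 / 1792.9340 ≈ 0.949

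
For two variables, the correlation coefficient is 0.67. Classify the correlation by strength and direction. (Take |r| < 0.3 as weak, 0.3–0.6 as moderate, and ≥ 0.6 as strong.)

strong positive

r = 0.67 > 0 so the relationship is positive.
|r| = 0.67, which falls in the strong range.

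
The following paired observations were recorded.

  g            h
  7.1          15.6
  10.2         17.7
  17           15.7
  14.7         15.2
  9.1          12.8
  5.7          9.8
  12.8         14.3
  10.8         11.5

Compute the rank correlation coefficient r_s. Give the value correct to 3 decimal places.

Rank g: 2, 4, 8, 7, 3, 1, 6, 5
Rank h: 6, 8, 7, 5, 3, 1, 4, 2
d = rank(g) − rank(h): -4, -4, 1, 2, 0, 0, 2, 3; Σd² = 50
ρ = 1 − 6Σd² / [n(n²−1)] = 1 − 6×50 / (8×63) = 1 − 300/504 ≈ 0.405

0.405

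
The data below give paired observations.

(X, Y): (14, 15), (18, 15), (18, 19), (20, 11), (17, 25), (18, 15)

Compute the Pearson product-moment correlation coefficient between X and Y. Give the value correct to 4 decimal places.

-0.2741

n = 6, ΣX = 105, ΣY = 100, ΣX² = 1857, ΣY² = 1782, ΣXY = 1737
nΣXY − ΣXΣY = 10422 − 10500 = -78
nΣX² − (ΣX)² = 11142 − 11025 = 117; nΣY² − (ΣY)² = 10692 − 10000 = 692
r = -78 / √(117 × 692) = -78 / 284.5417 ≈ -0.2741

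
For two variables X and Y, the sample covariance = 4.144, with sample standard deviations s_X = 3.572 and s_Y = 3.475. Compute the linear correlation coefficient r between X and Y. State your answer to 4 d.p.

0.3339

r = Cov(X,Y) / (s_X · s_Y) = 4.144 / (3.572 × 3.475)
  = 4.144 / 12.4127 ≈ 0.3339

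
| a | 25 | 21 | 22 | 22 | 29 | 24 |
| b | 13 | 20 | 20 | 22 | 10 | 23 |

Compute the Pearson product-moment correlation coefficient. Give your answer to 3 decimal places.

n = 6, Σa = 143, Σb = 108, Σa² = 3451, Σb² = 2082, Σab = 2511
nΣab − ΣaΣb = 15066 − 15444 = -378
nΣa² − (Σa)² = 20706 − 20449 = 257; nΣb² − (Σb)² = 12492 − 11664 = 828
r = -378 / √(257 × 828) = -378 / 461.2982 ≈ -0.819

-0.819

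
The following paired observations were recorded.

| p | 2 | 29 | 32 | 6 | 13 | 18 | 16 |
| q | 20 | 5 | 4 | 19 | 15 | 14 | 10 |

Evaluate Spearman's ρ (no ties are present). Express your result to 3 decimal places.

-0.964

Rank p: 1, 6, 7, 2, 3, 5, 4
Rank q: 7, 2, 1, 6, 5, 4, 3
d = rank(p) − rank(q): -6, 4, 6, -4, -2, 1, 1; Σd² = 110
ρ = 1 − 6Σd² / [n(n²−1)] = 1 − 6×110 / (7×48) = 1 − 660/336 ≈ -0.964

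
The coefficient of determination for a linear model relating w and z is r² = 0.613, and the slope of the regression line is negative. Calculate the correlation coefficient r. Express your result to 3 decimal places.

-0.783

|r| = √0.613 = 0.783
The association is negative, so r = −0.783.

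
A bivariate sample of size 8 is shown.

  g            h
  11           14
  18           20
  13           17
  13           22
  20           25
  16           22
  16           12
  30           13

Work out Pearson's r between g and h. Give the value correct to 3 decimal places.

-0.140

n = 8, Σg = 137, Σh = 145, Σg² = 2595, Σh² = 2791, Σgh = 2455
nΣgh − ΣgΣh = 19640 − 19865 = -225
nΣg² − (Σg)² = 20760 − 18769 = 1991; nΣh² − (Σh)² = 22328 − 21025 = 1303
r = -225 / √(1991 × 1303) = -225 / 1610.6747 ≈ -0.140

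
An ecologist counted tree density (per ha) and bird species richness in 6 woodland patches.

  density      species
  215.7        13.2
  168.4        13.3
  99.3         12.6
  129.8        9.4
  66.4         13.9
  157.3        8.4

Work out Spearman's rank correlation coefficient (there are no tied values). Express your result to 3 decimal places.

-0.143

Rank density: 6, 5, 2, 3, 1, 4
Rank species: 4, 5, 3, 2, 6, 1
d = rank(density) − rank(species): 2, 0, -1, 1, -5, 3; Σd² = 40
ρ = 1 − 6Σd² / [n(n²−1)] = 1 − 6×40 / (6×35) = 1 − 240/210 ≈ -0.143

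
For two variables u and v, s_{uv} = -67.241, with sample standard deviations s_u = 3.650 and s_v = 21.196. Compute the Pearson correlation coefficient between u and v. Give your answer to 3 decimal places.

-0.869

r = Cov(u,v) / (s_u · s_v) = -67.241 / (3.650 × 21.196)
  = -67.241 / 77.3654 ≈ -0.869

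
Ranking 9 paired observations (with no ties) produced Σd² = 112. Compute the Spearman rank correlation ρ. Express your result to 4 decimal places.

ρ = 1 − 6Σd² / [n(n²−1)] = 1 − 6×112 / (9×80)
  = 1 − 672/720 = 1 − 0.93333 ≈ 0.0667

0.0667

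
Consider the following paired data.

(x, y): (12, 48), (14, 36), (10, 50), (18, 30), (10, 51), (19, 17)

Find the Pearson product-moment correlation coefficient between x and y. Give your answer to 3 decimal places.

-0.964

n = 6, Σx = 83, Σy = 232, Σx² = 1225, Σy² = 9890, Σxy = 2953
nΣxy − ΣxΣy = 17718 − 19256 = -1538
nΣx² − (Σx)² = 7350 − 6889 = 461; nΣy² − (Σy)² = 59340 − 53824 = 5516
r = -1538 / √(461 × 5516) = -1538 / 1594.6398 ≈ -0.964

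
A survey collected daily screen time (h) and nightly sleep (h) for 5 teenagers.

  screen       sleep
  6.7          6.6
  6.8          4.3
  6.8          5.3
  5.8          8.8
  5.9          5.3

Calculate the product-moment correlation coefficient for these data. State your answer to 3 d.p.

-0.602

n = 5, Σx = 32, Σy = 30.3, Σx² = 205.82, Σy² = 195.67, Σxy = 191.81
nΣxy − ΣxΣy = 959.05 − 969.6 = -10.55
nΣx² − (Σx)² = 1029.1 − 1024 = 5.1; nΣy² − (Σy)² = 978.35 − 918.09 = 60.26
r = -10.55 / √(5.1 × 60.26) = -10.55 / 17.5307 ≈ -0.602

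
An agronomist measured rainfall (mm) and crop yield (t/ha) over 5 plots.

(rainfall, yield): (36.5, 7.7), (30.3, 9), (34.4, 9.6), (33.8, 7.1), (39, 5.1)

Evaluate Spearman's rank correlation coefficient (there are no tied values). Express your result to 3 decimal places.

Rank rainfall: 4, 1, 3, 2, 5
Rank yield: 3, 4, 5, 2, 1
d = rank(rainfall) − rank(yield): 1, -3, -2, 0, 4; Σd² = 30
ρ = 1 − 6Σd² / [n(n²−1)] = 1 − 6×30 / (5×24) = 1 − 180/120 ≈ -0.500

-0.500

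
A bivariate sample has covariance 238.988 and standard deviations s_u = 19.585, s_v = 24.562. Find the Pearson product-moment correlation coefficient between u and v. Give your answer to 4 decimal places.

r = Cov(u,v) / (s_u · s_v) = 238.988 / (19.585 × 24.562)
  = 238.988 / 481.0468 ≈ 0.4968

0.4968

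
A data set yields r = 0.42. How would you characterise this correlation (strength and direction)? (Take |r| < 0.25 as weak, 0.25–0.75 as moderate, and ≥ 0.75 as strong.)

r = 0.42 > 0 so the relationship is positive.
|r| = 0.42, which falls in the moderate range.

moderate positive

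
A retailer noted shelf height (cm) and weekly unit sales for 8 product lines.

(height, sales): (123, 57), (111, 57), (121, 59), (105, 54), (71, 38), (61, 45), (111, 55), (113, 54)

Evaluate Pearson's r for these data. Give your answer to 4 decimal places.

n = 8, Σx = 816, Σy = 419, Σx² = 86968, Σy² = 22305, Σxy = 43797
nΣxy − ΣxΣy = 350376 − 341904 = 8472
nΣx² − (Σx)² = 695744 − 665856 = 29888; nΣy² − (Σy)² = 178440 − 175561 = 2879
r = 8472 / √(29888 × 2879) = 8472 / 9276.1820 ≈ 0.9133

0.9133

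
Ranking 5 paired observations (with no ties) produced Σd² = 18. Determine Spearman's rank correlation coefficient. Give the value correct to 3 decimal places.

ρ = 1 − 6Σd² / [n(n²−1)] = 1 − 6×18 / (5×24)
  = 1 − 108/120 = 1 − 0.9000 ≈ 0.100

0.100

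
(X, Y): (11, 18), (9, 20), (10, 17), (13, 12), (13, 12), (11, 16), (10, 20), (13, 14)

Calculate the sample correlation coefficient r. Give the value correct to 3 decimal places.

-0.931

n = 8, ΣX = 90, ΣY = 129, ΣX² = 1030, ΣY² = 2153, ΣXY = 1418
nΣXY − ΣXΣY = 11344 − 11610 = -266
nΣX² − (ΣX)² = 8240 − 8100 = 140; nΣY² − (ΣY)² = 17224 − 16641 = 583
r = -266 / √(140 × 583) = -266 / 285.6921 ≈ -0.931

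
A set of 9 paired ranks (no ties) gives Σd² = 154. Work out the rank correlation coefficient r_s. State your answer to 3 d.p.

-0.283

ρ = 1 − 6Σd² / [n(n²−1)] = 1 − 6×154 / (9×80)
  = 1 − 924/720 = 1 − 1.2833 ≈ -0.283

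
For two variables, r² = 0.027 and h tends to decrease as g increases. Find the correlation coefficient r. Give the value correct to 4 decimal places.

|r| = √0.027 = 0.1643
The association is negative, so r = −0.1643.

-0.1643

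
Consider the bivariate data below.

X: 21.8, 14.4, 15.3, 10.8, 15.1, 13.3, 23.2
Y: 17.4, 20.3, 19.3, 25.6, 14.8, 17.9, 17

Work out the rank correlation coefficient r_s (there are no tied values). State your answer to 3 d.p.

-0.643

Rank X: 6, 3, 5, 1, 4, 2, 7
Rank Y: 3, 6, 5, 7, 1, 4, 2
d = rank(X) − rank(Y): 3, -3, 0, -6, 3, -2, 5; Σd² = 92
ρ = 1 − 6Σd² / [n(n²−1)] = 1 − 6×92 / (7×48) = 1 − 552/336 ≈ -0.643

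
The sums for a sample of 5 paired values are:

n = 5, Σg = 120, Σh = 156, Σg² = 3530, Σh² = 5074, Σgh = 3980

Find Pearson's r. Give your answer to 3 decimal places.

r = (nΣgh − ΣgΣh) / √[(nΣg² − (Σg)²)(nΣh² − (Σh)²)]
Numerator: 5×3980 − 120×156 = 1180
Denominator: √[(17650 − 14400)(25370 − 24336)] = √[3250 × 1034] = 1833.1667
r = 1180 / 1833.1667 ≈ 0.644

0.644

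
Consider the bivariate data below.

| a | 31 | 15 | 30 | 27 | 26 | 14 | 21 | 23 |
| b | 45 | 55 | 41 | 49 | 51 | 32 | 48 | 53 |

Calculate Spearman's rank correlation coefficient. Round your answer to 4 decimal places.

Rank a: 8, 2, 7, 6, 5, 1, 3, 4
Rank b: 3, 8, 2, 5, 6, 1, 4, 7
d = rank(a) − rank(b): 5, -6, 5, 1, -1, 0, -1, -3; Σd² = 98
ρ = 1 − 6Σd² / [n(n²−1)] = 1 − 6×98 / (8×63) = 1 − 588/504 ≈ -0.1667

-0.1667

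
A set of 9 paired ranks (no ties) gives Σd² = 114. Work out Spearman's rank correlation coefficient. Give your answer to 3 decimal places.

ρ = 1 − 6Σd² / [n(n²−1)] = 1 − 6×114 / (9×80)
  = 1 − 684/720 = 1 − 0.9500 ≈ 0.050

0.050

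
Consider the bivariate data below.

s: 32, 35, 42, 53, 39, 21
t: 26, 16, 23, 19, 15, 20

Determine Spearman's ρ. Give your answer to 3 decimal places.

-0.257

Rank s: 2, 3, 5, 6, 4, 1
Rank t: 6, 2, 5, 3, 1, 4
d = rank(s) − rank(t): -4, 1, 0, 3, 3, -3; Σd² = 44
ρ = 1 − 6Σd² / [n(n²−1)] = 1 − 6×44 / (6×35) = 1 − 264/210 ≈ -0.257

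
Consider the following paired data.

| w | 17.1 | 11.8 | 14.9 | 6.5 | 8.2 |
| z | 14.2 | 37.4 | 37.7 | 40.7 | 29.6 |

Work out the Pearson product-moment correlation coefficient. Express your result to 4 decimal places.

n = 5, Σw = 58.5, Σz = 159.6, Σw² = 763.15, Σz² = 5554.34, Σwz = 1753.14
nΣwz − ΣwΣz = 8765.7 − 9336.6 = -570.9
nΣw² − (Σw)² = 3815.75 − 3422.25 = 393.5; nΣz² − (Σz)² = 27771.7 − 25472.16 = 2299.54
r = -570.9 / √(393.5 × 2299.54) = -570.9 / 951.2460 ≈ -0.6002

-0.6002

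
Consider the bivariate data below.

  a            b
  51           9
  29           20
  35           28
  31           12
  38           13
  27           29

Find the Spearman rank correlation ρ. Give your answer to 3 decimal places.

Rank a: 6, 2, 4, 3, 5, 1
Rank b: 1, 4, 5, 2, 3, 6
d = rank(a) − rank(b): 5, -2, -1, 1, 2, -5; Σd² = 60
ρ = 1 − 6Σd² / [n(n²−1)] = 1 − 6×60 / (6×35) = 1 − 360/210 ≈ -0.714

-0.714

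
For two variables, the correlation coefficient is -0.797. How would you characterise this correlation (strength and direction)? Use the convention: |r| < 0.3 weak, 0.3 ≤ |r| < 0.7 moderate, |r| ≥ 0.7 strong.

r = -0.797 < 0 so the relationship is negative.
|r| = 0.797, which falls in the strong range.

strong negative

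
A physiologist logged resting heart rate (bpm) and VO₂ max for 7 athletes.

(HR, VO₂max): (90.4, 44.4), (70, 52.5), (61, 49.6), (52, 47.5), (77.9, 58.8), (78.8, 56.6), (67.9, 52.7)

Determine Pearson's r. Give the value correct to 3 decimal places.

n = 7, Σx = 498, Σy = 362.1, Σx² = 36385.42, Σy² = 18882.31, Σxy = 25803.29
nΣxy − ΣxΣy = 180623.03 − 180325.8 = 297.23
nΣx² − (Σx)² = 254697.94 − 248004 = 6693.94; nΣy² − (Σy)² = 132176.17 − 131116.41 = 1059.76
r = 297.23 / √(6693.94 × 1059.76) = 297.23 / 2663.4507 ≈ 0.112

0.112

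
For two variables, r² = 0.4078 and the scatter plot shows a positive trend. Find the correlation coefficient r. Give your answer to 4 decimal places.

0.6386

|r| = √0.4078 = 0.6386
The association is positive, so r = 0.6386.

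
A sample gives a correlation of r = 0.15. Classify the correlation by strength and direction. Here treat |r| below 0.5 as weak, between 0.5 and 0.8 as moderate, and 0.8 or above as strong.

r = 0.15 > 0 so the relationship is positive.
|r| = 0.15, which falls in the weak range.

weak positive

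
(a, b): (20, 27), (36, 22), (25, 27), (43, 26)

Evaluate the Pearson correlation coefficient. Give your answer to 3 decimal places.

n = 4, Σa = 124, Σb = 102, Σa² = 4170, Σb² = 2618, Σab = 3125
nΣab − ΣaΣb = 12500 − 12648 = -148
nΣa² − (Σa)² = 16680 − 15376 = 1304; nΣb² − (Σb)² = 10472 − 10404 = 68
r = -148 / √(1304 × 68) = -148 / 297.7784 ≈ -0.497

-0.497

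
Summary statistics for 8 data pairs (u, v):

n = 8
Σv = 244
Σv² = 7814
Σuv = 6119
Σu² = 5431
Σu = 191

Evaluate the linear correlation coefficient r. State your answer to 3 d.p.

0.516

r = (nΣuv − ΣuΣv) / √[(nΣu² − (Σu)²)(nΣv² − (Σv)²)]
Numerator: 8×6119 − 191×244 = 2348
Denominator: √[(43448 − 36481)(62512 − 59536)] = √[6967 × 2976] = 4553.4374
r = 2348 / 4553.4374 ≈ 0.516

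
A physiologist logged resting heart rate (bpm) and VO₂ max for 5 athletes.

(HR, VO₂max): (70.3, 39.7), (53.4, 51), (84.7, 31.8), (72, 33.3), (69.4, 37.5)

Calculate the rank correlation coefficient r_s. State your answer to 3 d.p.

Rank HR: 3, 1, 5, 4, 2
Rank VO₂max: 4, 5, 1, 2, 3
d = rank(HR) − rank(VO₂max): -1, -4, 4, 2, -1; Σd² = 38
ρ = 1 − 6Σd² / [n(n²−1)] = 1 − 6×38 / (5×24) = 1 − 228/120 ≈ -0.900

-0.900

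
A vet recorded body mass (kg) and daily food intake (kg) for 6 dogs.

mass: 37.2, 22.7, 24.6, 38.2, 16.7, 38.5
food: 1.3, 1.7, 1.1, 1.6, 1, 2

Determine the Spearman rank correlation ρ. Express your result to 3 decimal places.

Rank mass: 4, 2, 3, 5, 1, 6
Rank food: 3, 5, 2, 4, 1, 6
d = rank(mass) − rank(food): 1, -3, 1, 1, 0, 0; Σd² = 12
ρ = 1 − 6Σd² / [n(n²−1)] = 1 − 6×12 / (6×35) = 1 − 72/210 ≈ 0.657

0.657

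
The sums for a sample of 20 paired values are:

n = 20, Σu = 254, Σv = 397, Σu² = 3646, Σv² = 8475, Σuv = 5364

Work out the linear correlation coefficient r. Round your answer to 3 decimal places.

r = (nΣuv − ΣuΣv) / √[(nΣu² − (Σu)²)(nΣv² − (Σv)²)]
Numerator: 20×5364 − 254×397 = 6442
Denominator: √[(72920 − 64516)(169500 − 157609)] = √[8404 × 11891] = 9996.5976
r = 6442 / 9996.5976 ≈ 0.644

0.644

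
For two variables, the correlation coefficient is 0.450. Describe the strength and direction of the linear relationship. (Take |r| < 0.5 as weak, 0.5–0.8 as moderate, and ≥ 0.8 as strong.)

r = 0.450 > 0 so the relationship is positive.
|r| = 0.450, which falls in the weak range.

weak positive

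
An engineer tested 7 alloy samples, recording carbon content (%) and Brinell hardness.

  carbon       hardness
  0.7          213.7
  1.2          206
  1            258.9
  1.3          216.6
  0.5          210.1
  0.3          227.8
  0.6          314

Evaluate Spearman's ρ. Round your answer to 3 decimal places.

-0.214

Rank carbon: 4, 6, 5, 7, 2, 1, 3
Rank hardness: 3, 1, 6, 4, 2, 5, 7
d = rank(carbon) − rank(hardness): 1, 5, -1, 3, 0, -4, -4; Σd² = 68
ρ = 1 − 6Σd² / [n(n²−1)] = 1 − 6×68 / (7×48) = 1 − 408/336 ≈ -0.214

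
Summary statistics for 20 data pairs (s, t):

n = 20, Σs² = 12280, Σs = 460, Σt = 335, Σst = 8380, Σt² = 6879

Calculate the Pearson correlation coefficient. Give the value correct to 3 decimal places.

0.460

r = (nΣst − ΣsΣt) / √[(nΣs² − (Σs)²)(nΣt² − (Σt)²)]
Numerator: 20×8380 − 460×335 = 13500
Denominator: √[(245600 − 211600)(137580 − 112225)] = √[34000 × 25355] = 29361.0286
r = 13500 / 29361.0286 ≈ 0.460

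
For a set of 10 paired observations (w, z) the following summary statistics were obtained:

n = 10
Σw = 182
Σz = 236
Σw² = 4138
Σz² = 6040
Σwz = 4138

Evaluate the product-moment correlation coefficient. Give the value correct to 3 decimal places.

r = (nΣwz − ΣwΣz) / √[(nΣw² − (Σw)²)(nΣz² − (Σz)²)]
Numerator: 10×4138 − 182×236 = -1572
Denominator: √[(41380 − 33124)(60400 − 55696)] = √[8256 × 4704] = 6231.8716
r = -1572 / 6231.8716 ≈ -0.252

-0.252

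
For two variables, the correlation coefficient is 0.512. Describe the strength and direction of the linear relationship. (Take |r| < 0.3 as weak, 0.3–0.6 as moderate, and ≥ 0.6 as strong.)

r = 0.512 > 0 so the relationship is positive.
|r| = 0.512, which falls in the moderate range.

moderate positive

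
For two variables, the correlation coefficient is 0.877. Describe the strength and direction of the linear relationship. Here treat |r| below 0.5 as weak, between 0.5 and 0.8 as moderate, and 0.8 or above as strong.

strong positive

r = 0.877 > 0 so the relationship is positive.
|r| = 0.877, which falls in the strong range.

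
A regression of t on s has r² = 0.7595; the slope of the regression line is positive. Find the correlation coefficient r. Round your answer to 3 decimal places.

0.871

|r| = √0.7595 = 0.871
The association is positive, so r = 0.871.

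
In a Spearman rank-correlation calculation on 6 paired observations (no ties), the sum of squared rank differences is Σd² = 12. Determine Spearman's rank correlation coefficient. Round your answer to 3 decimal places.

0.657

ρ = 1 − 6Σd² / [n(n²−1)] = 1 − 6×12 / (6×35)
  = 1 − 72/210 = 1 − 0.3429 ≈ 0.657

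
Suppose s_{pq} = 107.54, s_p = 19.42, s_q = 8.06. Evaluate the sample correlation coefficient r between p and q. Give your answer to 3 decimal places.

0.687

r = Cov(p,q) / (s_p · s_q) = 107.54 / (19.42 × 8.06)
  = 107.54 / 156.5252 ≈ 0.687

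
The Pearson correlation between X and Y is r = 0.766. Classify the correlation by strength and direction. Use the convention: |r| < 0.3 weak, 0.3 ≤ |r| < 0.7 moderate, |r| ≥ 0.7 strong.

strong positive

r = 0.766 > 0 so the relationship is positive.
|r| = 0.766, which falls in the strong range.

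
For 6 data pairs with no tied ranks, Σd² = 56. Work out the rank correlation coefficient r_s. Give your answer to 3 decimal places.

ρ = 1 − 6Σd² / [n(n²−1)] = 1 − 6×56 / (6×35)
  = 1 − 336/210 = 1 − 1.6000 ≈ -0.600

-0.600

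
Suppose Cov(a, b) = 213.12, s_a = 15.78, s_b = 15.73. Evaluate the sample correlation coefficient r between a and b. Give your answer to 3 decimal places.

0.859

r = Cov(a,b) / (s_a · s_b) = 213.12 / (15.78 × 15.73)
  = 213.12 / 248.2194 ≈ 0.859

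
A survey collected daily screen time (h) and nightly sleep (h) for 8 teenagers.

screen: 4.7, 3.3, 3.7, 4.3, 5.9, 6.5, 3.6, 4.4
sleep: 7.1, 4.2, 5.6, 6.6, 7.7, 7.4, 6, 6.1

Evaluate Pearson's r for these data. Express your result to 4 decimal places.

0.8538

n = 8, Σx = 36.4, Σy = 50.7, Σx² = 174.54, Σy² = 330.23, Σxy = 238.3
nΣxy − ΣxΣy = 1906.4 − 1845.48 = 60.92
nΣx² − (Σx)² = 1396.32 − 1324.96 = 71.36; nΣy² − (Σy)² = 2641.84 − 2570.49 = 71.35
r = 60.92 / √(71.36 × 71.35) = 60.92 / 71.3550 ≈ 0.8538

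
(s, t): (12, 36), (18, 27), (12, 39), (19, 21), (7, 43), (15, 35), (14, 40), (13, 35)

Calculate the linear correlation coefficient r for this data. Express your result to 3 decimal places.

n = 8, Σs = 110, Σt = 276, Σs² = 1612, Σt² = 9886, Σst = 3626
nΣst − ΣsΣt = 29008 − 30360 = -1352
nΣs² − (Σs)² = 12896 − 12100 = 796; nΣt² − (Σt)² = 79088 − 76176 = 2912
r = -1352 / √(796 × 2912) = -1352 / 1522.4822 ≈ -0.888

-0.888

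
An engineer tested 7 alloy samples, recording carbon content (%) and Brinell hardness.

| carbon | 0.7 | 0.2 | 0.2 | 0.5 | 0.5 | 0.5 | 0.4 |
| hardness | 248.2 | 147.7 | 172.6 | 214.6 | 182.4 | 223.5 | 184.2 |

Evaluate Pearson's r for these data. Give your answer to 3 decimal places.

n = 7, Σx = 3, Σy = 1373.2, Σx² = 1.48, Σy² = 276414.1, Σxy = 621.73
nΣxy − ΣxΣy = 4352.11 − 4119.6 = 232.51
nΣx² − (Σx)² = 10.36 − 9 = 1.36; nΣy² − (Σy)² = 1934898.7 − 1885678.24 = 49220.46
r = 232.51 / √(1.36 × 49220.46) = 232.51 / 258.7273 ≈ 0.899

0.899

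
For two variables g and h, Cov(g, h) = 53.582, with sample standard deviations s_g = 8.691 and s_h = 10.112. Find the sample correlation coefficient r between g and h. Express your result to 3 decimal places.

0.610

r = Cov(g,h) / (s_g · s_h) = 53.582 / (8.691 × 10.112)
  = 53.582 / 87.8834 ≈ 0.610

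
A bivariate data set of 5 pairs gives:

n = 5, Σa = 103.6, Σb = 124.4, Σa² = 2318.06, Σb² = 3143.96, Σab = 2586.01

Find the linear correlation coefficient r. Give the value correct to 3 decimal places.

r = (nΣab − ΣaΣb) / √[(nΣa² − (Σa)²)(nΣb² − (Σb)²)]
Numerator: 5×2586.01 − 103.6×124.4 = 42.21
Denominator: √[(11590.3 − 10732.96)(15719.8 − 15475.36)] = √[857.34 × 244.44] = 457.7862
r = 42.21 / 457.7862 ≈ 0.092

0.092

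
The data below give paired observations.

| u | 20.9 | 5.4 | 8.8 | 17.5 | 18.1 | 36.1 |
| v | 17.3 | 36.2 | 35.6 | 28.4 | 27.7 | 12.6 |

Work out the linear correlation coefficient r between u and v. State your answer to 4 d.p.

n = 6, Σu = 106.8, Σv = 157.8, Σu² = 2480.48, Σv² = 4609.7, Σuv = 2323.56
nΣuv − ΣuΣv = 13941.36 − 16853.04 = -2911.68
nΣu² − (Σu)² = 14882.88 − 11406.24 = 3476.64; nΣv² − (Σv)² = 27658.2 − 24900.84 = 2757.36
r = -2911.68 / √(3476.64 × 2757.36) = -2911.68 / 3096.1828 ≈ -0.9404

-0.9404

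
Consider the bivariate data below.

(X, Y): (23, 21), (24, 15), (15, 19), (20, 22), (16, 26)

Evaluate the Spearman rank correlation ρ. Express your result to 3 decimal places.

-0.400

Rank X: 4, 5, 1, 3, 2
Rank Y: 3, 1, 2, 4, 5
d = rank(X) − rank(Y): 1, 4, -1, -1, -3; Σd² = 28
ρ = 1 − 6Σd² / [n(n²−1)] = 1 − 6×28 / (5×24) = 1 − 168/120 ≈ -0.400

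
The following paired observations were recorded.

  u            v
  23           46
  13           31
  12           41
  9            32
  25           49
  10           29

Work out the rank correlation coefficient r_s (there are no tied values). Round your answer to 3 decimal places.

0.714

Rank u: 5, 4, 3, 1, 6, 2
Rank v: 5, 2, 4, 3, 6, 1
d = rank(u) − rank(v): 0, 2, -1, -2, 0, 1; Σd² = 10
ρ = 1 − 6Σd² / [n(n²−1)] = 1 − 6×10 / (6×35) = 1 − 60/210 ≈ 0.714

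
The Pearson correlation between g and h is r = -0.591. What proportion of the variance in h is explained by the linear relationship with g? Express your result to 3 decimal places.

r² = (-0.591)² = 0.349

0.349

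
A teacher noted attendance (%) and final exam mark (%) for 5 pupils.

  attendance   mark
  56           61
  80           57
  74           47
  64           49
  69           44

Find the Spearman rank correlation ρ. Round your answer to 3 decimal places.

Rank attendance: 1, 5, 4, 2, 3
Rank mark: 5, 4, 2, 3, 1
d = rank(attendance) − rank(mark): -4, 1, 2, -1, 2; Σd² = 26
ρ = 1 − 6Σd² / [n(n²−1)] = 1 − 6×26 / (5×24) = 1 − 156/120 ≈ -0.300

-0.300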